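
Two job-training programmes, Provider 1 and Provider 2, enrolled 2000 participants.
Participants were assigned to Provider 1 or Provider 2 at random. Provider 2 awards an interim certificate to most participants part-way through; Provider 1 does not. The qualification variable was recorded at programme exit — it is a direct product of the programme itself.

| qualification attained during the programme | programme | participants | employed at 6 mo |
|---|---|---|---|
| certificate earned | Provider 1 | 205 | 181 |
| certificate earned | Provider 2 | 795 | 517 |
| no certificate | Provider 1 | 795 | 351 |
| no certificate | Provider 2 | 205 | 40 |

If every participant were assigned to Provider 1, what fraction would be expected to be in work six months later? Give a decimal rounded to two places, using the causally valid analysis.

0.53

Within every qualification attained during the programme level Provider 1 has the higher rate, yet pooled Provider 2 does — Simpson's reversal.
Stratifying would compare programmes among participants the programmes themselves sorted into qualification attained during the programme groups — a form of selection on an intermediate. The unconditioned pooled rates give the total causal effect.
So P(outcome | do(Provider 1)) is just the pooled rate for Provider 1: 532/1000 = 0.532.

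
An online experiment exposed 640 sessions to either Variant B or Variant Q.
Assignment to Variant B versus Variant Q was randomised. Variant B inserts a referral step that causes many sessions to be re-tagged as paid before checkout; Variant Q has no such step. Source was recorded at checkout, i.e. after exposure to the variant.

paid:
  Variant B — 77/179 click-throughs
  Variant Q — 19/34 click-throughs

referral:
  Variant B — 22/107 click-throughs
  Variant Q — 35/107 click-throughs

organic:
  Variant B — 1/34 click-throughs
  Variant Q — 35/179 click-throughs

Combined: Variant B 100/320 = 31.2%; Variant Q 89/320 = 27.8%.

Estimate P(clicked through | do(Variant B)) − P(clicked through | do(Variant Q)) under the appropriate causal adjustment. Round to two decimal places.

Traffic source lies on the pathway variant → traffic source → outcome, so adjusting for it blocks the indirect effect. For the total causal effect of variant, use the unadjusted pooled rates.
The causal difference is the pooled difference: 0.312 − 0.278 = +0.034.

+0.03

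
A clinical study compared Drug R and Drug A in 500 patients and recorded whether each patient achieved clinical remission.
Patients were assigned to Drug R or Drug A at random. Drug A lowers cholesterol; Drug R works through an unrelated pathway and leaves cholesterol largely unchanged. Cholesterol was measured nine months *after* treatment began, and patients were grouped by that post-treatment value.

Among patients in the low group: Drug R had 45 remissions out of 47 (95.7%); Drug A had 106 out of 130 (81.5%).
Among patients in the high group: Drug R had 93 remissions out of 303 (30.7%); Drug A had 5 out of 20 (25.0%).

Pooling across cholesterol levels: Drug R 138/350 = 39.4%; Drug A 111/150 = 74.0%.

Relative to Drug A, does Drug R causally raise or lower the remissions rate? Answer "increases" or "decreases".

decreases

Cholesterol is recorded after the drug and is itself shifted by it — it sits on the causal path from drug to outcome. Conditioning on a mediator would strip out part of the effect we want; the pooled comparison gives the total causal effect.
Pooled: Drug R 39.4% vs Drug A 74.0%; Drug A is higher overall.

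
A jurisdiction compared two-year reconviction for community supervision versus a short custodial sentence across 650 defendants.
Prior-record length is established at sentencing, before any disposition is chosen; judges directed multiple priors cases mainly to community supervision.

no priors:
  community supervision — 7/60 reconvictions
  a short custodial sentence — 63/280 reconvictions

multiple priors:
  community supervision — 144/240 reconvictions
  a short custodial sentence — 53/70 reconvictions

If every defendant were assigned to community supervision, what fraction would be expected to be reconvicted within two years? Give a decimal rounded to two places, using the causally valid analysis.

0.35

Within every prior-record length level community supervision has the lower rate, yet pooled a short custodial sentence does — Simpson's reversal.
Here prior-record length is a common cause — it drives both which disposition a case falls under and the outcome. The crude comparison mixes populations; the stratum-specific rates are the causally relevant ones.
Standardising community supervision to the population prior-record length mix: 0.523·7/60 + 0.477·144/240 = 0.347.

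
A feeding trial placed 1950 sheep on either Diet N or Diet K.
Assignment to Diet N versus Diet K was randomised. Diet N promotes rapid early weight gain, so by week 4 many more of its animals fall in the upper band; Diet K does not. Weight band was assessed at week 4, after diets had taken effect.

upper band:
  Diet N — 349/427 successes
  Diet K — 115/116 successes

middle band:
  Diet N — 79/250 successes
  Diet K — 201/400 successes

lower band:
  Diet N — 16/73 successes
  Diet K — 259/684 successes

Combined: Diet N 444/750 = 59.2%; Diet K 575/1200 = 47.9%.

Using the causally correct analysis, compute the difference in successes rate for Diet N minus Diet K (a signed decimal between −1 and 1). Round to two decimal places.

The week-4 weight band-specific comparison favours Diet K throughout, but the pooled figures favour Diet N. The question is whether to condition on week-4 weight band.
Stratifying would compare diets among sheep the diets themselves sorted into week-4 weight band groups — a form of selection on an intermediate. The unconditioned pooled rates give the total causal effect.
The causal difference is the pooled difference: 0.592 − 0.479 = +0.113.

+0.11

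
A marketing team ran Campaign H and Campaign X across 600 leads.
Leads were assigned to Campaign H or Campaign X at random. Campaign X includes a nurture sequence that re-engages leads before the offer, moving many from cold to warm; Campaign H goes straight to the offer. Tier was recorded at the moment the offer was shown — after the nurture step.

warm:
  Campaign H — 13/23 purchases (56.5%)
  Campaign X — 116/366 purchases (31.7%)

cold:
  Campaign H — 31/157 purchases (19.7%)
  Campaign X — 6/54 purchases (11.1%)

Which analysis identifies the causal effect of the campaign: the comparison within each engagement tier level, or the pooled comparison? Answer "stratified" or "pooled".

pooled

Stratifying would compare campaigns among leads the campaigns themselves sorted into engagement tier groups — a form of selection on an intermediate. The unconditioned pooled rates give the total causal effect.
Pooled: Campaign H 24.4% vs Campaign X 29.0%; Campaign X is higher overall.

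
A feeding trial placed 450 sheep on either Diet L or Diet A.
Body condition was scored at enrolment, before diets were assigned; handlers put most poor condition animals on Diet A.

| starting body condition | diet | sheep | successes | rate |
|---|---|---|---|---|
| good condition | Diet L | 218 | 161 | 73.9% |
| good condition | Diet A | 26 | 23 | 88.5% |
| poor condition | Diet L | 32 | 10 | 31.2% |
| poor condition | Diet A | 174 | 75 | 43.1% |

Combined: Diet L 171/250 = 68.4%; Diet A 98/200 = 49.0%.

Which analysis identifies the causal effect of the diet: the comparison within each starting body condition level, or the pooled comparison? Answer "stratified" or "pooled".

Nothing the diet does changes starting body condition; the imbalance is an allocation artefact. With starting body condition also predicting the outcome, the pooled figure is confounded, and the within-stratum comparison is the causal one.
Within each level — good condition: 73.9% vs 88.5%; poor condition: 31.2% vs 43.1% — Diet A is higher every time.

stratified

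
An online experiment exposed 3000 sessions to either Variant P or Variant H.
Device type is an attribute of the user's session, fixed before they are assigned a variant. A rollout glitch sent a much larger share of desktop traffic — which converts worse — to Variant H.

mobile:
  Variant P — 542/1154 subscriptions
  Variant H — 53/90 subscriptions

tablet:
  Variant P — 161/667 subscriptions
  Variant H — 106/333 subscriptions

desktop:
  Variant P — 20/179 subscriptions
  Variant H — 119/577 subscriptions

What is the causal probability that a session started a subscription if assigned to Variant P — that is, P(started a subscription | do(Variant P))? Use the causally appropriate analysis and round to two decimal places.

0.30

The stratified and pooled comparisons disagree (Variant H wins within each device type; Variant P wins overall), so the answer turns on the causal role of device type.
The imbalance in device type arose from how sessions were allocated, not from anything the variant did; and device type independently affects the outcome. The pooled gap is confounded — condition on device type.
Standardising Variant P to the population device type mix: 0.415·542/1154 + 0.333·161/667 + 0.252·20/179 = 0.303.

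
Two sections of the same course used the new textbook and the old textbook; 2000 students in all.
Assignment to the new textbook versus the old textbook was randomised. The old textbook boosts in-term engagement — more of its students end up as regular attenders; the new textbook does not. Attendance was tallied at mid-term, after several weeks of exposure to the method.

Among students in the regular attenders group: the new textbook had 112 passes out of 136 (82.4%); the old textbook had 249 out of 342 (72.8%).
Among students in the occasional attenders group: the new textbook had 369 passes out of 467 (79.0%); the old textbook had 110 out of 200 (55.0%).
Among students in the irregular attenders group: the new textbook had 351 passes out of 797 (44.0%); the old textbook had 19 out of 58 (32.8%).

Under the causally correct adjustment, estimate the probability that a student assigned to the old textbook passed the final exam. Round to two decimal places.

0.63

Mid-term attendance is downstream of the teaching method. One should not condition on a consequence of treatment, so the overall rates are the right comparison.
So P(outcome | do(the old textbook)) is just the pooled rate for the old textbook: 378/600 = 0.630.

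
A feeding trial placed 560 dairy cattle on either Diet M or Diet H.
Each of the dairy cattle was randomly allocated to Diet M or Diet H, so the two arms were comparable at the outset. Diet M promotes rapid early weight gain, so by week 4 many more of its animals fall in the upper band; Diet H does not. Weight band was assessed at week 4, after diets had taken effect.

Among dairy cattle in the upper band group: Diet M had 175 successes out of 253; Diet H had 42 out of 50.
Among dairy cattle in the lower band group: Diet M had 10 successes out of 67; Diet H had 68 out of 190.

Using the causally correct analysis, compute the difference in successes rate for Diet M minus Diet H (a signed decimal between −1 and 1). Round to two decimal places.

Stratifying would compare diets among dairy cattle the diets themselves sorted into week-4 weight band groups — a form of selection on an intermediate. The unconditioned pooled rates give the total causal effect.
The causal difference is the pooled difference: 0.578 − 0.458 = +0.120.

+0.12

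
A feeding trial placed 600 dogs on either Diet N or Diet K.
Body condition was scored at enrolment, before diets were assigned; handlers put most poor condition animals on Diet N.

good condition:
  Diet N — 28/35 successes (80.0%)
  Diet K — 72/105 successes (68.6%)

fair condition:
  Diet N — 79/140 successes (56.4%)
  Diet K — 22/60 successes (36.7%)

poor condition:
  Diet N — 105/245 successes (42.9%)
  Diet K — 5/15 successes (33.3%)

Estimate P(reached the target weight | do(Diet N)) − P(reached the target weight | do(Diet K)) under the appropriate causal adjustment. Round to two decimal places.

Diet N is higher inside every starting body condition stratum but Diet K is higher in aggregate. Whether to stratify depends on how starting body condition relates to the diet.
Starting body condition differs across diets for reasons unrelated to any effect of the diet itself, and it separately predicts the outcome — a classic confounder. We must compare within starting body condition levels.
Adjusting over the population distribution of starting body condition: 0.233·(0.800−0.686) + 0.333·(0.564−0.367) + 0.433·(0.429−0.333) = +0.134.

+0.13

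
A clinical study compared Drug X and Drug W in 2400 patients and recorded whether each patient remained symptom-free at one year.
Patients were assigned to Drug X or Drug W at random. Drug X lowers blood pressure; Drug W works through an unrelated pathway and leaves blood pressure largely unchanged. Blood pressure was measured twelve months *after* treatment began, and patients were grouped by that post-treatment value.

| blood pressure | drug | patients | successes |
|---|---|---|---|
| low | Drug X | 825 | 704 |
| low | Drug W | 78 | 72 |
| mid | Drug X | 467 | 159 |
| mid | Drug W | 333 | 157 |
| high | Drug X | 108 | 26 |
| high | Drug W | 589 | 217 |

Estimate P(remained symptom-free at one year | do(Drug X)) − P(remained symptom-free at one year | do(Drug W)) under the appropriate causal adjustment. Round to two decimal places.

The blood pressure-specific comparison favours Drug W throughout, but the pooled figures favour Drug X. The question is whether to condition on blood pressure.
Because the drug influences blood pressure, blood pressure is a post-treatment mediator, not a confounder. Stratifying on it would bias the estimate; the causal effect is the crude pooled difference.
The causal difference is the pooled difference: 0.635 − 0.446 = +0.189.

+0.19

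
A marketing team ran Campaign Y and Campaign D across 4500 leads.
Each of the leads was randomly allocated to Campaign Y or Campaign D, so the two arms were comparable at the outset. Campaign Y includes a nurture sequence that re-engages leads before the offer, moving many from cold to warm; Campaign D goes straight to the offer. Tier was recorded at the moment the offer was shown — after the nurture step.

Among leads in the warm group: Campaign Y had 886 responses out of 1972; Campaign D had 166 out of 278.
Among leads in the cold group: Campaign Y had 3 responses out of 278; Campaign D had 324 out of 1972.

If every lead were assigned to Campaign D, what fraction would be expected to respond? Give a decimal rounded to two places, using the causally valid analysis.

0.22

The engagement tier-specific comparison favours Campaign D throughout, but the pooled figures favour Campaign Y. The question is whether to condition on engagement tier.
Because the campaign influences engagement tier, engagement tier is a post-treatment mediator, not a confounder. Stratifying on it would bias the estimate; the causal effect is the crude pooled difference.
So P(outcome | do(Campaign D)) is just the pooled rate for Campaign D: 490/2250 = 0.218.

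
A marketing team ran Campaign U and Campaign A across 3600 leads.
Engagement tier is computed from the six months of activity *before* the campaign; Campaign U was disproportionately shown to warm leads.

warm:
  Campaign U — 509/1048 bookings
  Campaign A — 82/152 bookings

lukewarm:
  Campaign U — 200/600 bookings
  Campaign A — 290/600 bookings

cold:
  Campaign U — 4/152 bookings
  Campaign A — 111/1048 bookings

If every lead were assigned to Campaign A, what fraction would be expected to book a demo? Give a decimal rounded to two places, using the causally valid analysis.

Within every engagement tier level Campaign A has the higher rate, yet pooled Campaign U does — Simpson's reversal.
Engagement tier is set before the campaign has any effect — it is not caused by the campaign — and it independently drives the outcome. That makes it a confounder, so the causal comparison is within engagement tier levels.
Standardising Campaign A to the population engagement tier mix: 0.333·82/152 + 0.333·290/600 + 0.333·111/1048 = 0.376.

0.38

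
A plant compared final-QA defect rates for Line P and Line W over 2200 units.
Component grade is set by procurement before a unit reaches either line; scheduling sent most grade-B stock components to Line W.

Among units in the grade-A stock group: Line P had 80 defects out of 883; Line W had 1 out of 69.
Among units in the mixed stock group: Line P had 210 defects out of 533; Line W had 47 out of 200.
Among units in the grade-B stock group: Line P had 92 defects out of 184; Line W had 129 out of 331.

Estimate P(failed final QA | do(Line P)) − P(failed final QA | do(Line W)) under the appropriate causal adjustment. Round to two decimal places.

+0.11

Since component grade is a pre-existing factor (not a product of the line) and it affects the outcome on its own, it is a confounder. The stratified rates, not the pooled rate, identify the causal effect.
Adjusting over the population distribution of component grade: 0.433·(0.091−0.014) + 0.333·(0.394−0.235) + 0.234·(0.500−0.390) = +0.112.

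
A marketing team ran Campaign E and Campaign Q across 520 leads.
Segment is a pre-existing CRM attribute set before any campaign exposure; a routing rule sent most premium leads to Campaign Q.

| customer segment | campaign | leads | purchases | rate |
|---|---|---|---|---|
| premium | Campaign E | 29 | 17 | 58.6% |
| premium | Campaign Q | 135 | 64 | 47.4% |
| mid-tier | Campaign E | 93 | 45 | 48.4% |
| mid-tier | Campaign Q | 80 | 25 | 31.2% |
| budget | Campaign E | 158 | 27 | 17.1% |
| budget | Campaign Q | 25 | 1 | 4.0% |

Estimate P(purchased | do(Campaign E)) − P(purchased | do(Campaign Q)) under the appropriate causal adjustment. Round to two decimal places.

Here customer segment is a common cause — it drives both which campaign a case falls under and the outcome. The crude comparison mixes populations; the stratum-specific rates are the causally relevant ones.
Adjusting over the population distribution of customer segment: 0.315·(0.586−0.474) + 0.333·(0.484−0.312) + 0.352·(0.171−0.040) = +0.138.

+0.14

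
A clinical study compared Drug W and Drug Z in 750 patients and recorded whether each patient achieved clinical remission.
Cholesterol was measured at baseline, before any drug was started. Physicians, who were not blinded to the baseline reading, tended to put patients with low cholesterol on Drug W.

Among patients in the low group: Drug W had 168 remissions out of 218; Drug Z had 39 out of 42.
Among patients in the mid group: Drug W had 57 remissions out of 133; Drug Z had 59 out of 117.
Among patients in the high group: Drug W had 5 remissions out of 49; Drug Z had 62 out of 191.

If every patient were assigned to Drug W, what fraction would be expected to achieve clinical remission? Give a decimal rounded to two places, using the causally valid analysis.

0.44

Since cholesterol is a pre-existing factor (not a product of the drug) and it affects the outcome on its own, it is a confounder. The stratified rates, not the pooled rate, identify the causal effect.
Standardising Drug W to the population cholesterol mix: 0.347·168/218 + 0.333·57/133 + 0.320·5/49 = 0.443.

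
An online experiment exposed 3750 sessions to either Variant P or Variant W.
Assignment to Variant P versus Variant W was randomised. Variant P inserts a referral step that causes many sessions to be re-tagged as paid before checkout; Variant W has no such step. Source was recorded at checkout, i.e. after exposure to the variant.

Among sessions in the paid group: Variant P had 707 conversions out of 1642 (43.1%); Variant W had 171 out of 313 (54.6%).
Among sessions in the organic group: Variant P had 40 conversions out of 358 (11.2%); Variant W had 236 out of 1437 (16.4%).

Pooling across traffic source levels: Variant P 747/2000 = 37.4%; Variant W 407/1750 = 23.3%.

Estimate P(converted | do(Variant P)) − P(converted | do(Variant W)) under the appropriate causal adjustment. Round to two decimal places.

+0.14

Traffic source is downstream of the variant. One should not condition on a consequence of treatment, so the overall rates are the right comparison.
The causal difference is the pooled difference: 0.373 − 0.233 = +0.141.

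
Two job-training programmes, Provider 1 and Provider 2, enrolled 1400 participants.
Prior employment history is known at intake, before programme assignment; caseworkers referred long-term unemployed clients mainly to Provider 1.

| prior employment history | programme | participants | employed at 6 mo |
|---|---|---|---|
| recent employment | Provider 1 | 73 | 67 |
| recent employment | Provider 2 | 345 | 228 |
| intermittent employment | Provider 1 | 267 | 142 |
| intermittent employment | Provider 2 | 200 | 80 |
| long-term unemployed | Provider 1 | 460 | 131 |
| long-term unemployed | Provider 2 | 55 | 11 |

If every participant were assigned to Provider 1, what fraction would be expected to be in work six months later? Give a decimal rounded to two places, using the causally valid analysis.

0.56

Prior employment history is set before the programme has any effect — it is not caused by the programme — and it independently drives the outcome. That makes it a confounder, so the causal comparison is within prior employment history levels.
Standardising Provider 1 to the population prior employment history mix: 0.299·67/73 + 0.334·142/267 + 0.368·131/460 = 0.556.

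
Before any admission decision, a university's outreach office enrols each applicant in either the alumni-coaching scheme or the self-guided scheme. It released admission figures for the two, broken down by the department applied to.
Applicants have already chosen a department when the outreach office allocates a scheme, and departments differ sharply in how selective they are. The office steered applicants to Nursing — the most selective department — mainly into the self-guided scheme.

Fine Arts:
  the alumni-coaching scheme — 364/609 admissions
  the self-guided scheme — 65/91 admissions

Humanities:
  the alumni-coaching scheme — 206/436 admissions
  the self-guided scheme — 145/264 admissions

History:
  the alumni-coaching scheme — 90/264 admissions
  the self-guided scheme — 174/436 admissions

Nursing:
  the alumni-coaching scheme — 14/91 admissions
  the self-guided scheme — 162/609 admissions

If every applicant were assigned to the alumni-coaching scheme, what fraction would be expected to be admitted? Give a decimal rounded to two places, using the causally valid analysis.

Nothing the outreach scheme does changes department; the imbalance is an allocation artefact. With department also predicting the outcome, the pooled figure is confounded, and the within-stratum comparison is the causal one.
Standardising the alumni-coaching scheme to the population department mix: 0.250·364/609 + 0.250·206/436 + 0.250·90/264 + 0.250·14/91 = 0.391.

0.39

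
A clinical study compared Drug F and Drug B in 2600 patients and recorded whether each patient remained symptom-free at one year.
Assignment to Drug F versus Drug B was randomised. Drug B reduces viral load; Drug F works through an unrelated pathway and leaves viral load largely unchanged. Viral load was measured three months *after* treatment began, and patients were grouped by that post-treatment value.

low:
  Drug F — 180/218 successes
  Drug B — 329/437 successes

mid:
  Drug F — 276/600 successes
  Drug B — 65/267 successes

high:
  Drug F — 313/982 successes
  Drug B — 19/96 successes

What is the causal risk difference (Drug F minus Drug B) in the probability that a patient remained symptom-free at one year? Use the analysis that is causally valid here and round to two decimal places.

-0.09

Viral load is downstream of the drug. One should not condition on a consequence of treatment, so the overall rates are the right comparison.
The causal difference is the pooled difference: 0.427 − 0.516 = -0.089.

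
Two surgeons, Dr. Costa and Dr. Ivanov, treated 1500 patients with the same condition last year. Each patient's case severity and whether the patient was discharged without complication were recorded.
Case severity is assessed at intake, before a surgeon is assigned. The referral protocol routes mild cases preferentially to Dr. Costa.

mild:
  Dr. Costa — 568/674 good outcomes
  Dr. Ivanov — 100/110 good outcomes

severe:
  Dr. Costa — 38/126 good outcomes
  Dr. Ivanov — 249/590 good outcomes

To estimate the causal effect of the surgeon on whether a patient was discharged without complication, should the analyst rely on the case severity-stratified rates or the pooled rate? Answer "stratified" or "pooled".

stratified

Case severity is set before the surgeon has any effect — it is not caused by the surgeon — and it independently drives the outcome. That makes it a confounder, so the causal comparison is within case severity levels.
Within each level — mild: 84.3% vs 90.9%; severe: 30.2% vs 42.2% — Dr. Ivanov is higher every time.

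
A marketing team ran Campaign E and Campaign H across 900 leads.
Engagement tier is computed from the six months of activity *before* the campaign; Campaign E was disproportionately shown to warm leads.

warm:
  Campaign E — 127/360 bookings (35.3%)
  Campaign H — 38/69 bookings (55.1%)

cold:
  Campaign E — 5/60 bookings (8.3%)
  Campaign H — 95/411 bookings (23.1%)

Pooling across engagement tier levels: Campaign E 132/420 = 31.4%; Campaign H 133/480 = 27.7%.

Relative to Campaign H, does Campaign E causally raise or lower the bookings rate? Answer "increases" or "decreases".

decreases

Campaign H is higher inside every engagement tier stratum but Campaign E is higher in aggregate. Whether to stratify depends on how engagement tier relates to the campaign.
Here engagement tier is a common cause — it drives both which campaign a case falls under and the outcome. The crude comparison mixes populations; the stratum-specific rates are the causally relevant ones.
Within each level — warm: 35.3% vs 55.1%; cold: 8.3% vs 23.1% — Campaign H is higher every time.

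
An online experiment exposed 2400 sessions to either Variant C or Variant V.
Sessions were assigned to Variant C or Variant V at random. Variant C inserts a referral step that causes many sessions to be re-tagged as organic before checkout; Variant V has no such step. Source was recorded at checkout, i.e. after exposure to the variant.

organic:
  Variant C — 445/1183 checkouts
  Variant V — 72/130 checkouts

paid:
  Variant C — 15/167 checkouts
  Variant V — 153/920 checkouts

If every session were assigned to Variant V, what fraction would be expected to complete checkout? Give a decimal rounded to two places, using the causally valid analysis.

The traffic source-specific comparison favours Variant V throughout, but the pooled figures favour Variant C. The question is whether to condition on traffic source.
The distribution of traffic source is itself part of what the variant does — it is an intermediate outcome. Holding it fixed would remove that part of the effect; the total effect is the pooled difference.
So P(outcome | do(Variant V)) is just the pooled rate for Variant V: 225/1050 = 0.214.

0.21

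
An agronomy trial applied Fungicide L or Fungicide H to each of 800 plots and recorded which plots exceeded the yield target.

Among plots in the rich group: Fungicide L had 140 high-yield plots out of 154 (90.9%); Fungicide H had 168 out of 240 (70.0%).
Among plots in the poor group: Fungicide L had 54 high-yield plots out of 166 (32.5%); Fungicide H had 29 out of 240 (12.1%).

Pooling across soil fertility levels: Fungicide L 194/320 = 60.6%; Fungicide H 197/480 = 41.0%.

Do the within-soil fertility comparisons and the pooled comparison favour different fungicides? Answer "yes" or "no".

no

Within each soil fertility level (rich 90.9% vs 70.0%; poor 32.5% vs 12.1%), Fungicide L has the higher rate every time. Pooled: 60.6% vs 41.0% — Fungicide L has the higher rate overall. They agree.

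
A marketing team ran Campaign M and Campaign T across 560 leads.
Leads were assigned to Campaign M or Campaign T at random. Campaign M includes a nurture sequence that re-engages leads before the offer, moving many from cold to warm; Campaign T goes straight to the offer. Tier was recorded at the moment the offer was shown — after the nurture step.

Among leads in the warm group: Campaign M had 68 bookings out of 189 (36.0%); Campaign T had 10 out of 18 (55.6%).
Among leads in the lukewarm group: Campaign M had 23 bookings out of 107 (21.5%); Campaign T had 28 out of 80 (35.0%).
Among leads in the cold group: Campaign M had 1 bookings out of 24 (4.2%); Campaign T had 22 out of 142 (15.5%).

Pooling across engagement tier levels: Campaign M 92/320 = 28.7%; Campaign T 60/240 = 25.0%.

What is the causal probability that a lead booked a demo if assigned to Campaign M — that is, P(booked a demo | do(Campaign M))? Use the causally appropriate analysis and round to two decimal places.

The stratified and pooled comparisons disagree (Campaign T wins within each engagement tier; Campaign M wins overall), so the answer turns on the causal role of engagement tier.
Engagement tier here is a post-treatment variable shaped by the campaign; conditioning on it would introduce bias rather than remove it. The overall comparison is the causal one.
So P(outcome | do(Campaign M)) is just the pooled rate for Campaign M: 92/320 = 0.287.

0.29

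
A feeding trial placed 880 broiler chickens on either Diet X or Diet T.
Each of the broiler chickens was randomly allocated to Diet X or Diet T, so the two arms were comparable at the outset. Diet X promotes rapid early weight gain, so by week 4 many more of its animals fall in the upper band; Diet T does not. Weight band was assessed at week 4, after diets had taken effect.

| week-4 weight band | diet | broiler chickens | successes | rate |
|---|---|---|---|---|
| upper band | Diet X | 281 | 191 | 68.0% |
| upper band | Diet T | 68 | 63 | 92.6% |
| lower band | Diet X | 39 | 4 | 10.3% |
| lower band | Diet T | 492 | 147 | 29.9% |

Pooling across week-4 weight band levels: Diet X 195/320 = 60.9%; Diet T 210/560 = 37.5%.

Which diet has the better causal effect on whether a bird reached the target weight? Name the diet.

Week-4 weight band here is a post-treatment variable shaped by the diet; conditioning on it would introduce bias rather than remove it. The overall comparison is the causal one.
Pooled: Diet X 60.9% vs Diet T 37.5%; Diet X is higher overall.

Diet X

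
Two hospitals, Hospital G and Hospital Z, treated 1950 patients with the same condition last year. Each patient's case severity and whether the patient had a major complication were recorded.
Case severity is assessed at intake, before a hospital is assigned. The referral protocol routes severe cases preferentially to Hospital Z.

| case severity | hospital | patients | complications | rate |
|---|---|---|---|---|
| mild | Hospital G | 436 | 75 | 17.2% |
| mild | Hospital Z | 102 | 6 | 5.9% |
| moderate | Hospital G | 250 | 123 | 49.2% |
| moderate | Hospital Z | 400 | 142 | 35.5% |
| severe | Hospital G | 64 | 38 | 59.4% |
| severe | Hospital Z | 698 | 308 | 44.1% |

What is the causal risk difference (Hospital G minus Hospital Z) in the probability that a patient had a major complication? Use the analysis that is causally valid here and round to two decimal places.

The case severity-specific comparison favours Hospital Z throughout, but the pooled figures favour Hospital G. The question is whether to condition on case severity.
Since case severity is a pre-existing factor (not a product of the hospital) and it affects the outcome on its own, it is a confounder. The stratified rates, not the pooled rate, identify the causal effect.
Adjusting over the population distribution of case severity: 0.276·(0.172−0.059) + 0.333·(0.492−0.355) + 0.391·(0.594−0.441) = +0.136.

+0.14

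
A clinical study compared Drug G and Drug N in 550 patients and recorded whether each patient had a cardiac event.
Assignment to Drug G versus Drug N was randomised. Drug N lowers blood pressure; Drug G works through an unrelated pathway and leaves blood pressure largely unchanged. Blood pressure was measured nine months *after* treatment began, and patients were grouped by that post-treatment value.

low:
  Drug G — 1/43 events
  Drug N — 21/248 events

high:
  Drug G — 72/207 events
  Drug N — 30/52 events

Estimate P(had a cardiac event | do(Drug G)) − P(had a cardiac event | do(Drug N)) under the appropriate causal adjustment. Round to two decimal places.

+0.12

Drug G is lower inside every blood pressure stratum but Drug N is lower in aggregate. Whether to stratify depends on how blood pressure relates to the drug.
Because the drug influences blood pressure, blood pressure is a post-treatment mediator, not a confounder. Stratifying on it would bias the estimate; the causal effect is the crude pooled difference.
The causal difference is the pooled difference: 0.292 − 0.170 = +0.122.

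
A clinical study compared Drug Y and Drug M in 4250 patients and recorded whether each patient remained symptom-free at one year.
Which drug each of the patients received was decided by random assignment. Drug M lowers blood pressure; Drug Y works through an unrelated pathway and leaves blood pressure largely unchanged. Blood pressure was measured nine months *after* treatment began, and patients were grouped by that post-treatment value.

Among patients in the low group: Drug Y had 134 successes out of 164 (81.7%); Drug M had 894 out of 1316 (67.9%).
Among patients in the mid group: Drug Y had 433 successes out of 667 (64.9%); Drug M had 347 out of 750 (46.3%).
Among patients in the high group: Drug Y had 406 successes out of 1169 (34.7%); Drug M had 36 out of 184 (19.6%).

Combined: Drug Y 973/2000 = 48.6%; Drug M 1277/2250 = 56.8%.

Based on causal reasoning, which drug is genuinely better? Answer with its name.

Drug M

Blood pressure is recorded after the drug and is itself shifted by it — it sits on the causal path from drug to outcome. Conditioning on a mediator would strip out part of the effect we want; the pooled comparison gives the total causal effect.
Pooled: Drug Y 48.6% vs Drug M 56.8%; Drug M is higher overall.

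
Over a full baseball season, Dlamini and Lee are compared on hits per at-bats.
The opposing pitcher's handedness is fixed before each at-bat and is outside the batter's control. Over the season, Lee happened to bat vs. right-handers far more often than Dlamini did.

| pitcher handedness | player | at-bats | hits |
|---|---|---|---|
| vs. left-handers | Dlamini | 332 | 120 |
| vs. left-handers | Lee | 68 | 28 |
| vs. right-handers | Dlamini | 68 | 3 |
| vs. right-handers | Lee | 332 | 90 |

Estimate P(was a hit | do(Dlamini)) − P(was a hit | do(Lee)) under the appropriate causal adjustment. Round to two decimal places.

Pitcher handedness differs across players for reasons unrelated to any effect of the player itself, and it separately predicts the outcome — a classic confounder. We must compare within pitcher handedness levels.
Adjusting over the population distribution of pitcher handedness: 0.500·(0.361−0.412) + 0.500·(0.044−0.271) = -0.139.

-0.14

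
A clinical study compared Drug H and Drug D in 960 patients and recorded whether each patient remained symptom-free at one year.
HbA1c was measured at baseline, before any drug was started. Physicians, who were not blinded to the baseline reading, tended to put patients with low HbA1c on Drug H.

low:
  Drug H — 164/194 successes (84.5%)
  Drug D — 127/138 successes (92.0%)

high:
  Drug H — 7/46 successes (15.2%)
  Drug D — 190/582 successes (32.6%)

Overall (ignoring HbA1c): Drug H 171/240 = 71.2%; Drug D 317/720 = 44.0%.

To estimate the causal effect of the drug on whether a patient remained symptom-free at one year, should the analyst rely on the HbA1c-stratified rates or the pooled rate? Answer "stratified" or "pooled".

stratified

HbA1c differs across drugs for reasons unrelated to any effect of the drug itself, and it separately predicts the outcome — a classic confounder. We must compare within HbA1c levels.
Within each level — low: 84.5% vs 92.0%; high: 15.2% vs 32.6% — Drug D is higher every time.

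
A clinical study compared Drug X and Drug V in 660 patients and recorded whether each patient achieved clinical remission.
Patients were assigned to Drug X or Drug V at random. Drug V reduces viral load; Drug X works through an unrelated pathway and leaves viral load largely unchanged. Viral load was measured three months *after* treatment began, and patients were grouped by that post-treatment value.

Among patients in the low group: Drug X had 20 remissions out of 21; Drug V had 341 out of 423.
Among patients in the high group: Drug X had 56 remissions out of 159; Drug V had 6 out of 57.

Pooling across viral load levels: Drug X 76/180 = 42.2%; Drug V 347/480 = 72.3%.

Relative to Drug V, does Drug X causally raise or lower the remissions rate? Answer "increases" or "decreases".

The stratified and pooled comparisons disagree (Drug X wins within each viral load; Drug V wins overall), so the answer turns on the causal role of viral load.
Viral load lies on the pathway drug → viral load → outcome, so adjusting for it blocks the indirect effect. For the total causal effect of drug, use the unadjusted pooled rates.
Pooled: Drug X 42.2% vs Drug V 72.3%; Drug V is higher overall.

decreases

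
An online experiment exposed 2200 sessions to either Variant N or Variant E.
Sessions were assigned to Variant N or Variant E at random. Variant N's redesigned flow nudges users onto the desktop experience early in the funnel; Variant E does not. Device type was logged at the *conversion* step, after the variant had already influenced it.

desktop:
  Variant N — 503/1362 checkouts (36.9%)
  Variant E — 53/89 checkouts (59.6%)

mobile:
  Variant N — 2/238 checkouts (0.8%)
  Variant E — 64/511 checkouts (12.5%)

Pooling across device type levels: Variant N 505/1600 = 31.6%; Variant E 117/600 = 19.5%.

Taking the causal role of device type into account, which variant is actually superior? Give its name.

Device type is recorded after the variant and is itself shifted by it — it sits on the causal path from variant to outcome. Conditioning on a mediator would strip out part of the effect we want; the pooled comparison gives the total causal effect.
Pooled: Variant N 31.6% vs Variant E 19.5%; Variant N is higher overall.

Variant N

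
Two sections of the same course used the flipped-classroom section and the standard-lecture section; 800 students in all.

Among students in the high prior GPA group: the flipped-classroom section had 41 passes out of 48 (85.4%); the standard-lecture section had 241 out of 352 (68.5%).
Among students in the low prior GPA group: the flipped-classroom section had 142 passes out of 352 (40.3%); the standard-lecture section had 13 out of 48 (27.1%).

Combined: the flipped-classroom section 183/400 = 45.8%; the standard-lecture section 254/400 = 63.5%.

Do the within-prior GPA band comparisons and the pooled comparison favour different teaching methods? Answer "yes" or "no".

Within each prior GPA band level (high prior GPA 85.4% vs 68.5%; low prior GPA 40.3% vs 27.1%), the flipped-classroom section has the higher rate every time. Pooled: 45.8% vs 63.5% — the standard-lecture section has the higher rate overall. The two comparisons disagree.

yes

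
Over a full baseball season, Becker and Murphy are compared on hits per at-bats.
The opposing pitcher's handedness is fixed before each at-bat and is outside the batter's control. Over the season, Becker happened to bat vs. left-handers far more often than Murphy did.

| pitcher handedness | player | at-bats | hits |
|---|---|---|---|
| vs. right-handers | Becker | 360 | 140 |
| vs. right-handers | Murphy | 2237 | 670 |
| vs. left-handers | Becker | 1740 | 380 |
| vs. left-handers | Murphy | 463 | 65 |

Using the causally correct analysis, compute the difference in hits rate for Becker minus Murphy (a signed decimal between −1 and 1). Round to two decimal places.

+0.08

Nothing the player does changes pitcher handedness; the imbalance is an allocation artefact. With pitcher handedness also predicting the outcome, the pooled figure is confounded, and the within-stratum comparison is the causal one.
Adjusting over the population distribution of pitcher handedness: 0.541·(0.389−0.300) + 0.459·(0.218−0.140) = +0.084.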